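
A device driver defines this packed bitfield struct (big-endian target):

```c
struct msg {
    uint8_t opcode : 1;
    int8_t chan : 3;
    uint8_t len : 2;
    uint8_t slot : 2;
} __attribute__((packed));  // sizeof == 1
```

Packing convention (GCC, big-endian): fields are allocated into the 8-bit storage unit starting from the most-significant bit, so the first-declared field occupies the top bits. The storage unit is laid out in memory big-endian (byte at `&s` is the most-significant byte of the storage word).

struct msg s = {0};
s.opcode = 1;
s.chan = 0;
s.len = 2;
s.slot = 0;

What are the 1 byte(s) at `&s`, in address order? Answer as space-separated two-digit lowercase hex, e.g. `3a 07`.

88

opcode (1b) val=1 bits=0x1 at bit 7: 0x80
chan (3b) val=0 bits=0x0 at bit 4: 0x80
len (2b) val=2 bits=0x2 at bit 2: 0x88
slot (2b) val=0 bits=0x0 at bit 0: 0x88
word = 0x88 → big-endian bytes:
  [0]=0x88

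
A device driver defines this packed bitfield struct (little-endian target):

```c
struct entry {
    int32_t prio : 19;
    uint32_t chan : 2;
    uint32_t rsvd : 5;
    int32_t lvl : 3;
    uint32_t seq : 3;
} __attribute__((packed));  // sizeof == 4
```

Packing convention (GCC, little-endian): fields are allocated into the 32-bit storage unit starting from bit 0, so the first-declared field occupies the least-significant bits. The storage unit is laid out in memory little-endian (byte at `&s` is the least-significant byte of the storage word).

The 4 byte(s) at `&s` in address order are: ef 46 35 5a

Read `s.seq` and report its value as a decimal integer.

2

[0]=0xef [1]=0x46 [2]=0x35 [3]=0x5a (little-endian) → word 0x5a3546ef
prio:19 @ bit 0 → (0x5a3546ef>>0)&0x7ffff = 0x546ef
chan:2 @ bit 19 → (0x5a3546ef>>19)&0x3 = 0x2
rsvd:5 @ bit 21 → (0x5a3546ef>>21)&0x1f = 0x11
lvl:3 @ bit 26 → (0x5a3546ef>>26)&0x7 = 0x6
seq:3 @ bit 29 → (0x5a3546ef>>29)&0x7 = 0x2  ←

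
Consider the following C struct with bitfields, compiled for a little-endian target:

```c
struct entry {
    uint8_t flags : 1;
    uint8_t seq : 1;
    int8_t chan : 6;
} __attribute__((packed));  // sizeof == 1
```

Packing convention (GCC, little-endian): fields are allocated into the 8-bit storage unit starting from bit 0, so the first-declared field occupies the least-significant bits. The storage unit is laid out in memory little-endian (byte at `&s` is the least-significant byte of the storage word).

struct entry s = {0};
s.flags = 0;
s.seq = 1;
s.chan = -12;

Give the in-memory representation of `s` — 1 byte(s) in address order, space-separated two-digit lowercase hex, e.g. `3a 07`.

d2

flags:1 = 0 → 0x0 << 0 → word 0x00
seq:1 = 1 → 0x1 << 1 → word 0x02
chan:6 = -12 → 0x34 << 2 → word 0xd2
word = 0xd2 → little-endian bytes:
  [0]=0xd2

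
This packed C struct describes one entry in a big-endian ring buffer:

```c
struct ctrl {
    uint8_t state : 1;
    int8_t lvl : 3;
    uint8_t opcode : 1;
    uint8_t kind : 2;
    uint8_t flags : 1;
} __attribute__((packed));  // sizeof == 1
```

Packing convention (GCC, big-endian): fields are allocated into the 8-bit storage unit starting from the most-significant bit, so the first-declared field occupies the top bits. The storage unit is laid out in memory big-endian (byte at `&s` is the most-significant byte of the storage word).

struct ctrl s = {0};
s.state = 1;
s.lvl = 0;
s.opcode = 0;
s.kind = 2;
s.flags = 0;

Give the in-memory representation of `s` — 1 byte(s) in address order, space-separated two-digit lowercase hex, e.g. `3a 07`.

state:1 = 1 → 0x1 << 7 → word 0x80
lvl:3 = 0 → 0x0 << 4 → word 0x80
opcode:1 = 0 → 0x0 << 3 → word 0x80
kind:2 = 2 → 0x2 << 1 → word 0x84
flags:1 = 0 → 0x0 << 0 → word 0x84
word = 0x84 → big-endian bytes:
  [0]=0x84

84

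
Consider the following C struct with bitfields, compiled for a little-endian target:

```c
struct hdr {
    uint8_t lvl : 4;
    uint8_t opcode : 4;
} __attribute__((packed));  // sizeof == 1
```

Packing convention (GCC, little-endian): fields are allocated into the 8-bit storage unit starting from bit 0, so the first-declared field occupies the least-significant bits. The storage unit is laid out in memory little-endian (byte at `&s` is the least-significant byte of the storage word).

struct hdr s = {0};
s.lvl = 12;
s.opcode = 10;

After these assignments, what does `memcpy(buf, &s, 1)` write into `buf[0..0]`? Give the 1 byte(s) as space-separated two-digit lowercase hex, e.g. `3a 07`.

ac

lvl:4 = 12 → 0xc << 0 → word 0x0c
opcode:4 = 10 → 0xa << 4 → word 0xac
word = 0xac → little-endian bytes:
  [0]=0xac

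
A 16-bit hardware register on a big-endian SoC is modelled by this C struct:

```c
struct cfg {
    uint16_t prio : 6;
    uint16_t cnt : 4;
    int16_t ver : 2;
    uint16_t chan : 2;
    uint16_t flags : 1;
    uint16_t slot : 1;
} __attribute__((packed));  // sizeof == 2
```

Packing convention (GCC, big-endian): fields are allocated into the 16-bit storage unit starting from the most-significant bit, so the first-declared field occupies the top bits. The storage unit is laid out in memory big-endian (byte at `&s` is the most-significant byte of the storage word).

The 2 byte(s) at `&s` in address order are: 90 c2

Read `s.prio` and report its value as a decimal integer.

[0]=0x90 [1]=0xc2 (big-endian) → word 0x90c2
prio:6 @ bit 10 → (0x90c2>>10)&0x3f = 0x24  ←
cnt:4 @ bit 6 → (0x90c2>>6)&0xf = 0x3
ver:2 @ bit 4 → (0x90c2>>4)&0x3 = 0x0
chan:2 @ bit 2 → (0x90c2>>2)&0x3 = 0x0
flags:1 @ bit 1 → (0x90c2>>1)&0x1 = 0x1
slot:1 @ bit 0 → (0x90c2>>0)&0x1 = 0x0

36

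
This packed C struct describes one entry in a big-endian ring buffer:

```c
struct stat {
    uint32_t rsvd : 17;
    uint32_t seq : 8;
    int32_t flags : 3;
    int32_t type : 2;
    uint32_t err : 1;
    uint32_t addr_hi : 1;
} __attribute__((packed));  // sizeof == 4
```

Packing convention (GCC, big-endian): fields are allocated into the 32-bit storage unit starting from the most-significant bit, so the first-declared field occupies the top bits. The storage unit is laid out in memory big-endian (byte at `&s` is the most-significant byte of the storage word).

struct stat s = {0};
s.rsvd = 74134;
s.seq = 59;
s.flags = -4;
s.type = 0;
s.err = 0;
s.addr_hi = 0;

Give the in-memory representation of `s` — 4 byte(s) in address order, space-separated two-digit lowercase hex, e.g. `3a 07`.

90 cb 1d c0

rsvd:17 = 74134 → 0x12196 << 15 → word 0x90cb0000
seq:8 = 59 → 0x3b << 7 → word 0x90cb1d80
flags:3 = -4 → 0x4 << 4 → word 0x90cb1dc0
type:2 = 0 → 0x0 << 2 → word 0x90cb1dc0
err:1 = 0 → 0x0 << 1 → word 0x90cb1dc0
addr_hi:1 = 0 → 0x0 << 0 → word 0x90cb1dc0
word = 0x90cb1dc0 → big-endian bytes:
  [0]=0x90  [1]=0xcb  [2]=0x1d  [3]=0xc0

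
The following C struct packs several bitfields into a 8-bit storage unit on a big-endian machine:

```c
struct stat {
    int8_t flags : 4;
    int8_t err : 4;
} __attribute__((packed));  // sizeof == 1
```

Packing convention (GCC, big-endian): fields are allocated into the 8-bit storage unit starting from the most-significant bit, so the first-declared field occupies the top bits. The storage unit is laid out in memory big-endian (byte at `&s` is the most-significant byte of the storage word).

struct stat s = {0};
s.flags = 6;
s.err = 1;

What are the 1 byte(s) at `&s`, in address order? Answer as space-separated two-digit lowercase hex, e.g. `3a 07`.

61

flags:4 = 6 → 0x6 << 4 → word 0x60
err:4 = 1 → 0x1 << 0 → word 0x61
word = 0x61 → big-endian bytes:
  [0]=0x61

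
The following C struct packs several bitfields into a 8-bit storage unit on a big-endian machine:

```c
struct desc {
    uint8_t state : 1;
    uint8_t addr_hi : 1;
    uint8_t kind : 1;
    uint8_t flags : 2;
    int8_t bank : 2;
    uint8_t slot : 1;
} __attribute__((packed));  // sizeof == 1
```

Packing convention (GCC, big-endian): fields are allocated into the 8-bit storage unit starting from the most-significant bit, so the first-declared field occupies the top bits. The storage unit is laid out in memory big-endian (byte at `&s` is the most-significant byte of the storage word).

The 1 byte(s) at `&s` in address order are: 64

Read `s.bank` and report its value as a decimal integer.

[0]=0x64 (big-endian) → word 0x64
state [7+:1] = (word>>7) & 0x1 = 0
addr_hi [6+:1] = (word>>6) & 0x1 = 1
kind [5+:1] = (word>>5) & 0x1 = 1
flags [3+:2] = (word>>3) & 0x3 = 0
bank [1+:2] = (word>>1) & 0x3 = 2  ←
slot [0+:1] = (word>>0) & 0x1 = 0
bank signed 2b, MSB=1: 2 - 4 = -2

-2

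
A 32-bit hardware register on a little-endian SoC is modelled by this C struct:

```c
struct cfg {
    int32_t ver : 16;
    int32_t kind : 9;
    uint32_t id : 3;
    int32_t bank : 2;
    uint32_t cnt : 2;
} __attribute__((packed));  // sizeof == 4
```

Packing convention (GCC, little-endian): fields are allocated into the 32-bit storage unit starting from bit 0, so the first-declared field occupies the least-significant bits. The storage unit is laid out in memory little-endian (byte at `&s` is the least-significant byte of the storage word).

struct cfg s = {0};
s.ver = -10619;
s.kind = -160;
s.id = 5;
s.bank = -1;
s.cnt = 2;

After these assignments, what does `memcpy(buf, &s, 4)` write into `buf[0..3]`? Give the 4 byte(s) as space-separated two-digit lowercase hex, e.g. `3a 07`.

ver (16b) val=-10619 bits=0xd685 at bit 0: 0x0000d685
kind (9b) val=-160 bits=0x160 at bit 16: 0x0160d685
id (3b) val=5 bits=0x5 at bit 25: 0x0b60d685
bank (2b) val=-1 bits=0x3 at bit 28: 0x3b60d685
cnt (2b) val=2 bits=0x2 at bit 30: 0xbb60d685
word = 0xbb60d685 → little-endian bytes:
  [0]=0x85  [1]=0xd6  [2]=0x60  [3]=0xbb

85 d6 60 bb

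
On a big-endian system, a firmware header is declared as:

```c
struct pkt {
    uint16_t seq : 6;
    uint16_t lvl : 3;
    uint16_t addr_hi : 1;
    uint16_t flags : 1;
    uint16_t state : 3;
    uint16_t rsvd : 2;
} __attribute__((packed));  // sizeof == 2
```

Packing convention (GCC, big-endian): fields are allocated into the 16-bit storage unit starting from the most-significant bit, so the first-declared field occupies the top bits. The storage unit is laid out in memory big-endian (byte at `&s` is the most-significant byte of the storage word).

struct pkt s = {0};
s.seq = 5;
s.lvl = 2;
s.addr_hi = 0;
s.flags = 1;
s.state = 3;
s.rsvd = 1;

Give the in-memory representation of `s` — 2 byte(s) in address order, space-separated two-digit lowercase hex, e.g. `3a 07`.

15 2d

seq:6 = 5 → 0x5 << 10 → word 0x1400
lvl:3 = 2 → 0x2 << 7 → word 0x1500
addr_hi:1 = 0 → 0x0 << 6 → word 0x1500
flags:1 = 1 → 0x1 << 5 → word 0x1520
state:3 = 3 → 0x3 << 2 → word 0x152c
rsvd:2 = 1 → 0x1 << 0 → word 0x152d
word = 0x152d → big-endian bytes:
  [0]=0x15  [1]=0x2d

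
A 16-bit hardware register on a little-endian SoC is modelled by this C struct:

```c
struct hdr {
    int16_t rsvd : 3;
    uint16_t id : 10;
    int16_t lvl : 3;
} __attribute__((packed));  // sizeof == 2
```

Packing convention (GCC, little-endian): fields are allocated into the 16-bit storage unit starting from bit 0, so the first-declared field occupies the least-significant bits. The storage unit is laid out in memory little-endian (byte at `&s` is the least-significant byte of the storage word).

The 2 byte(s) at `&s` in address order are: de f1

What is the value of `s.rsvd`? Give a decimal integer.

[0]=0xde [1]=0xf1 (little-endian) → word 0xf1de
rsvd [0+:3] = (word>>0) & 0x7 = 6  ←
id [3+:10] = (word>>3) & 0x3ff = 571
lvl [13+:3] = (word>>13) & 0x7 = 7
rsvd signed 3b, MSB=1: 6 - 8 = -2

-2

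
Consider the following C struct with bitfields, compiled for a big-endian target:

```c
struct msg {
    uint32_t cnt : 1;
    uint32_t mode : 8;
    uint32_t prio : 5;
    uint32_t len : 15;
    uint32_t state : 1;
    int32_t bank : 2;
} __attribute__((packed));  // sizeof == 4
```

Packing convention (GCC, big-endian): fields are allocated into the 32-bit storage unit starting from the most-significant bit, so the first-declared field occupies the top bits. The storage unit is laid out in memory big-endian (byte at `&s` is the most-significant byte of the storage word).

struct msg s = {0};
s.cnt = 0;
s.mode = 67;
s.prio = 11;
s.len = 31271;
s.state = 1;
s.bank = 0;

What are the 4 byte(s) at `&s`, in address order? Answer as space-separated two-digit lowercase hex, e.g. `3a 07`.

[31+:1] cnt=0 & 0x1 = 0x0; word=0x00000000
[23+:8] mode=67 & 0xff = 0x43; word=0x21800000
[18+:5] prio=11 & 0x1f = 0xb; word=0x21ac0000
[3+:15] len=31271 & 0x7fff = 0x7a27; word=0x21afd138
[2+:1] state=1 & 0x1 = 0x1; word=0x21afd13c
[0+:2] bank=0 & 0x3 = 0x0; word=0x21afd13c
word = 0x21afd13c → big-endian bytes:
  [0]=0x21  [1]=0xaf  [2]=0xd1  [3]=0x3c

21 af d1 3c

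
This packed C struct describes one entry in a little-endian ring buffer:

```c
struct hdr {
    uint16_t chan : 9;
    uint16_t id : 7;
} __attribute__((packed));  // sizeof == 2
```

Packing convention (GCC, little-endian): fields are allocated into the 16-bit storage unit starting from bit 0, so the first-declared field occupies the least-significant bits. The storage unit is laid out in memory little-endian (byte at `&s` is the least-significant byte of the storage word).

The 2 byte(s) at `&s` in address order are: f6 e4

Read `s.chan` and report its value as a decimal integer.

[0]=0xf6 [1]=0xe4 (little-endian) → word 0xe4f6
chan [0+:9] = (word>>0) & 0x1ff = 246  ←
id [9+:7] = (word>>9) & 0x7f = 114

246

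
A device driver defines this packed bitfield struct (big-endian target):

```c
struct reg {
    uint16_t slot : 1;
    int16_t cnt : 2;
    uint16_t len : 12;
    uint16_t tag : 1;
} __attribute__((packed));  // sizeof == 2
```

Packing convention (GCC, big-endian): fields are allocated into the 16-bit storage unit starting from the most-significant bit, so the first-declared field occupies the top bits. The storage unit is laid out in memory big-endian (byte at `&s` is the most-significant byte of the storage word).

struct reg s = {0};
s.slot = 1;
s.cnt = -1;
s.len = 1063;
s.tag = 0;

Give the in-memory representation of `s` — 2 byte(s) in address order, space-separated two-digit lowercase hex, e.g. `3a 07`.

e8 4e

[15+:1] slot=1 & 0x1 = 0x1; word=0x8000
[13+:2] cnt=-1 & 0x3 = 0x3; word=0xe000
[1+:12] len=1063 & 0xfff = 0x427; word=0xe84e
[0+:1] tag=0 & 0x1 = 0x0; word=0xe84e
word = 0xe84e → big-endian bytes:
  [0]=0xe8  [1]=0x4e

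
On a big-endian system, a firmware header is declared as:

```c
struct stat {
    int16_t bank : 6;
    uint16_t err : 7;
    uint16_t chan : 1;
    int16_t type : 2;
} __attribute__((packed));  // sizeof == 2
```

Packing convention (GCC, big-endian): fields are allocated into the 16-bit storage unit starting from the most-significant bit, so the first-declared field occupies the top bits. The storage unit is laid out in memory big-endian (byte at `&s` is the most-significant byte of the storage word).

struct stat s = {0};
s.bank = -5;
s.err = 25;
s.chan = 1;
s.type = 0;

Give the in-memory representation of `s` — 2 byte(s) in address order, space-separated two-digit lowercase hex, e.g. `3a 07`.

ec cc

[10+:6] bank=-5 & 0x3f = 0x3b; word=0xec00
[3+:7] err=25 & 0x7f = 0x19; word=0xecc8
[2+:1] chan=1 & 0x1 = 0x1; word=0xeccc
[0+:2] type=0 & 0x3 = 0x0; word=0xeccc
word = 0xeccc → big-endian bytes:
  [0]=0xec  [1]=0xcc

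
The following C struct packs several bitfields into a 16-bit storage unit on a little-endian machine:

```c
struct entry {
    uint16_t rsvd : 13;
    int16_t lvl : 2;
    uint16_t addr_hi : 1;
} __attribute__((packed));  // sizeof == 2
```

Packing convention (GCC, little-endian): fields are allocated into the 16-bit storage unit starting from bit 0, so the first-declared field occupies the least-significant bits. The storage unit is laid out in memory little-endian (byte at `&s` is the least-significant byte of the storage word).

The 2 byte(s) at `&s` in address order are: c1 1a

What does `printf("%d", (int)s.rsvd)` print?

[0]=0xc1 [1]=0x1a (little-endian) → word 0x1ac1
rsvd [0+:13] = (word>>0) & 0x1fff = 6849  ←
lvl [13+:2] = (word>>13) & 0x3 = 0
addr_hi [15+:1] = (word>>15) & 0x1 = 0

6849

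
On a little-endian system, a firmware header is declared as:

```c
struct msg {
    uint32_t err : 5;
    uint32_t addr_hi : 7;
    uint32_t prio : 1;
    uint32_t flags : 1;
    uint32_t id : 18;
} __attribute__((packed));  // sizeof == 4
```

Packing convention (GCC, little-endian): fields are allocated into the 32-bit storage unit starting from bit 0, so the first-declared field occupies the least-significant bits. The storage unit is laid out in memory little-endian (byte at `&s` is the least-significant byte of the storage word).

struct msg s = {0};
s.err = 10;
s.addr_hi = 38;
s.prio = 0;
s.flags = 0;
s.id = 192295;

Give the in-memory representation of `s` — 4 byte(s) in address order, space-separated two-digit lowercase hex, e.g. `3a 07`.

[0+:5] err=10 & 0x1f = 0xa; word=0x0000000a
[5+:7] addr_hi=38 & 0x7f = 0x26; word=0x000004ca
[12+:1] prio=0 & 0x1 = 0x0; word=0x000004ca
[13+:1] flags=0 & 0x1 = 0x0; word=0x000004ca
[14+:18] id=192295 & 0x3ffff = 0x2ef27; word=0xbbc9c4ca
word = 0xbbc9c4ca → little-endian bytes:
  [0]=0xca  [1]=0xc4  [2]=0xc9  [3]=0xbb

ca c4 c9 bb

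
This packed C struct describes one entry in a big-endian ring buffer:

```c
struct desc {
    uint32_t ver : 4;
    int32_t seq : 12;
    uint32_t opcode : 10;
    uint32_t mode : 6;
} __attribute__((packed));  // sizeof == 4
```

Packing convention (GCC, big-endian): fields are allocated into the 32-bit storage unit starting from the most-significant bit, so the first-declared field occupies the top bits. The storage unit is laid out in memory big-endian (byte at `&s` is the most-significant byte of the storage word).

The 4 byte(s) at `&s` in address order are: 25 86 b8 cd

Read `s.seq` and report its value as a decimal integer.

[0]=0x25 [1]=0x86 [2]=0xb8 [3]=0xcd (big-endian) → word 0x2586b8cd
ver [28+:4] = (word>>28) & 0xf = 2
seq [16+:12] = (word>>16) & 0xfff = 1414  ←
opcode [6+:10] = (word>>6) & 0x3ff = 739
mode [0+:6] = (word>>0) & 0x3f = 13
seq signed 12b, MSB=0: value = 1414

1414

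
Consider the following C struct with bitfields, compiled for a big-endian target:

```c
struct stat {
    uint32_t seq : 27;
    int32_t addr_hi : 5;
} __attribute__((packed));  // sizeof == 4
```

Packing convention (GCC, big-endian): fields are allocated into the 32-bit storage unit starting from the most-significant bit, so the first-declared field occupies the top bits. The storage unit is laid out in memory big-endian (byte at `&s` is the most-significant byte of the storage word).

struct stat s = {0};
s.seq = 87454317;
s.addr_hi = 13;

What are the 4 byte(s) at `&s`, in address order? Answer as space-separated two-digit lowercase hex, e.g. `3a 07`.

a6 ce 4d ad

seq (27b) val=87454317 bits=0x536726d at bit 5: 0xa6ce4da0
addr_hi (5b) val=13 bits=0xd at bit 0: 0xa6ce4dad
word = 0xa6ce4dad → big-endian bytes:
  [0]=0xa6  [1]=0xce  [2]=0x4d  [3]=0xad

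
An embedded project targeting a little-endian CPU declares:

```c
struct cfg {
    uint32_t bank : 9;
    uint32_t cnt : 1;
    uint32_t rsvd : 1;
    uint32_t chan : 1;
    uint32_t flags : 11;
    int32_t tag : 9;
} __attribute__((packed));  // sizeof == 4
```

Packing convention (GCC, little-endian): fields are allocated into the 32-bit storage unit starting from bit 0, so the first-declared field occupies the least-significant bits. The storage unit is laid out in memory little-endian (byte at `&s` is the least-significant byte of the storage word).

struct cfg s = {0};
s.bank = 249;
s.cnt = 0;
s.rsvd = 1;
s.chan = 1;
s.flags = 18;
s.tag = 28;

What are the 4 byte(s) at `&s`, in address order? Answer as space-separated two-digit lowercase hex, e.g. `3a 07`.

bank:9 = 249 → 0xf9 << 0 → word 0x000000f9
cnt:1 = 0 → 0x0 << 9 → word 0x000000f9
rsvd:1 = 1 → 0x1 << 10 → word 0x000004f9
chan:1 = 1 → 0x1 << 11 → word 0x00000cf9
flags:11 = 18 → 0x12 << 12 → word 0x00012cf9
tag:9 = 28 → 0x1c << 23 → word 0x0e012cf9
word = 0x0e012cf9 → little-endian bytes:
  [0]=0xf9  [1]=0x2c  [2]=0x01  [3]=0x0e

f9 2c 01 0e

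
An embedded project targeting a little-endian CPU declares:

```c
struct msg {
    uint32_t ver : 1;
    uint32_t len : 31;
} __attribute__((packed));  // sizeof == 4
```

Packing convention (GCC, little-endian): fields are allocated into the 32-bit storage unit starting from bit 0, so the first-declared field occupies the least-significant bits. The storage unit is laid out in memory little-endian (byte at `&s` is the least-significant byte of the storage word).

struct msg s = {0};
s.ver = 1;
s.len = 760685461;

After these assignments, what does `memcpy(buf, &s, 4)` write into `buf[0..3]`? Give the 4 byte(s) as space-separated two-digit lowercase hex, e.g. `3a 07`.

ver:1 = 1 → 0x1 << 0 → word 0x00000001
len:31 = 760685461 → 0x2d572395 << 1 → word 0x5aae472b
word = 0x5aae472b → little-endian bytes:
  [0]=0x2b  [1]=0x47  [2]=0xae  [3]=0x5a

2b 47 ae 5a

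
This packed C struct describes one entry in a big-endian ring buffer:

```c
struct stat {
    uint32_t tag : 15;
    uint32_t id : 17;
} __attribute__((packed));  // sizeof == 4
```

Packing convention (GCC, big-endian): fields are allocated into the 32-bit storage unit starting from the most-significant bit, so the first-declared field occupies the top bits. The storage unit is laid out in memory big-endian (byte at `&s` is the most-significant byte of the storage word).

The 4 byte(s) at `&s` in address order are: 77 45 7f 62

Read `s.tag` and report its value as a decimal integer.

[0]=0x77 [1]=0x45 [2]=0x7f [3]=0x62 (big-endian) → word 0x77457f62
tag:15 @ bit 17 → (0x77457f62>>17)&0x7fff = 0x3ba2  ←
id:17 @ bit 0 → (0x77457f62>>0)&0x1ffff = 0x17f62

15266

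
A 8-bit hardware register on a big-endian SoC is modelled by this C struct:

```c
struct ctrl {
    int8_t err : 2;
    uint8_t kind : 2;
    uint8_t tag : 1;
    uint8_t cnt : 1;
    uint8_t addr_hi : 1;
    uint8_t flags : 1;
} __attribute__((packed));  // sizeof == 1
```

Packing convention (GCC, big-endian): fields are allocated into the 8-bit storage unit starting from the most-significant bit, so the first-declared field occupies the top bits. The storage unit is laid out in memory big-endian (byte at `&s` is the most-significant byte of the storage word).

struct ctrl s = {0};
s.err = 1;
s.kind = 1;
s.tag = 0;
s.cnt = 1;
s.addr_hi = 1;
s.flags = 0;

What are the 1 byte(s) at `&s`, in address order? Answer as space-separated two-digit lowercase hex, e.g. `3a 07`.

err (2b) val=1 bits=0x1 at bit 6: 0x40
kind (2b) val=1 bits=0x1 at bit 4: 0x50
tag (1b) val=0 bits=0x0 at bit 3: 0x50
cnt (1b) val=1 bits=0x1 at bit 2: 0x54
addr_hi (1b) val=1 bits=0x1 at bit 1: 0x56
flags (1b) val=0 bits=0x0 at bit 0: 0x56
word = 0x56 → big-endian bytes:
  [0]=0x56

56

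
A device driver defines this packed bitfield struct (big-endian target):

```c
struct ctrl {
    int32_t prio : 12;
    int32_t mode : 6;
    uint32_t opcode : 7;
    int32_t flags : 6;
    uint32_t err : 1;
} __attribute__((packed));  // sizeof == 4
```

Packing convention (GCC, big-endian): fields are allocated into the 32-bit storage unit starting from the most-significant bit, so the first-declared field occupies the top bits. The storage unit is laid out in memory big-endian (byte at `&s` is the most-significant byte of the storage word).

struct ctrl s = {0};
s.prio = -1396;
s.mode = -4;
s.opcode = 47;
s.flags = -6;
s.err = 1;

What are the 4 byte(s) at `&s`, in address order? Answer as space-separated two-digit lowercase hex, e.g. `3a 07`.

prio:12 = -1396 → 0xa8c << 20 → word 0xa8c00000
mode:6 = -4 → 0x3c << 14 → word 0xa8cf0000
opcode:7 = 47 → 0x2f << 7 → word 0xa8cf1780
flags:6 = -6 → 0x3a << 1 → word 0xa8cf17f4
err:1 = 1 → 0x1 << 0 → word 0xa8cf17f5
word = 0xa8cf17f5 → big-endian bytes:
  [0]=0xa8  [1]=0xcf  [2]=0x17  [3]=0xf5

a8 cf 17 f5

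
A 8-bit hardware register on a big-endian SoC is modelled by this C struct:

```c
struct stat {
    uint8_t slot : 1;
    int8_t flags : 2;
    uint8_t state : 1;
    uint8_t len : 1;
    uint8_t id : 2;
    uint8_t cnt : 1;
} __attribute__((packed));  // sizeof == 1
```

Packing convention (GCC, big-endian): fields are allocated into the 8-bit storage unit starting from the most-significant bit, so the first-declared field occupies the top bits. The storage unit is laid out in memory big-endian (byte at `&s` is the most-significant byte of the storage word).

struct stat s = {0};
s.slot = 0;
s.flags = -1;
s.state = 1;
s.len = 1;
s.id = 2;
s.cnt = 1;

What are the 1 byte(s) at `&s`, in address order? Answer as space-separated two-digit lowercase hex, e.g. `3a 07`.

slot (1b) val=0 bits=0x0 at bit 7: 0x00
flags (2b) val=-1 bits=0x3 at bit 5: 0x60
state (1b) val=1 bits=0x1 at bit 4: 0x70
len (1b) val=1 bits=0x1 at bit 3: 0x78
id (2b) val=2 bits=0x2 at bit 1: 0x7c
cnt (1b) val=1 bits=0x1 at bit 0: 0x7d
word = 0x7d → big-endian bytes:
  [0]=0x7d

7d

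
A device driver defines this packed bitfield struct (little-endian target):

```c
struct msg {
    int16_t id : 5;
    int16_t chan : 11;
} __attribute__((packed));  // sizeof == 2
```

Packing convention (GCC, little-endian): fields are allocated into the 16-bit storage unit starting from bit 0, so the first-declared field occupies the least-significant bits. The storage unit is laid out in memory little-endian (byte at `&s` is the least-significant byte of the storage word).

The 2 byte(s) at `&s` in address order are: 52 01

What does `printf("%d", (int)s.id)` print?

-14

[0]=0x52 [1]=0x01 (little-endian) → word 0x0152
id [0+:5] = (word>>0) & 0x1f = 18  ←
chan [5+:11] = (word>>5) & 0x7ff = 10
id signed 5b, MSB=1: 18 - 32 = -14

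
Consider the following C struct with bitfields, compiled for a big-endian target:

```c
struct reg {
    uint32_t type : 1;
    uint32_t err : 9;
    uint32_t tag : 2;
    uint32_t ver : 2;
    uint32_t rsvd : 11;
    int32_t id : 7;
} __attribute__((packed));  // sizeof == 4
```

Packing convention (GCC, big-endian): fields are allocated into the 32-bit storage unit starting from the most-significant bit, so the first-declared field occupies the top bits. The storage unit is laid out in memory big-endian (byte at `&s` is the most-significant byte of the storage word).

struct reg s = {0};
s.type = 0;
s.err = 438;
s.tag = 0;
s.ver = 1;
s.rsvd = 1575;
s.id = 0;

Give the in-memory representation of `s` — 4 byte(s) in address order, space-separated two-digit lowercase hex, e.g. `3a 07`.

type (1b) val=0 bits=0x0 at bit 31: 0x00000000
err (9b) val=438 bits=0x1b6 at bit 22: 0x6d800000
tag (2b) val=0 bits=0x0 at bit 20: 0x6d800000
ver (2b) val=1 bits=0x1 at bit 18: 0x6d840000
rsvd (11b) val=1575 bits=0x627 at bit 7: 0x6d871380
id (7b) val=0 bits=0x0 at bit 0: 0x6d871380
word = 0x6d871380 → big-endian bytes:
  [0]=0x6d  [1]=0x87  [2]=0x13  [3]=0x80

6d 87 13 80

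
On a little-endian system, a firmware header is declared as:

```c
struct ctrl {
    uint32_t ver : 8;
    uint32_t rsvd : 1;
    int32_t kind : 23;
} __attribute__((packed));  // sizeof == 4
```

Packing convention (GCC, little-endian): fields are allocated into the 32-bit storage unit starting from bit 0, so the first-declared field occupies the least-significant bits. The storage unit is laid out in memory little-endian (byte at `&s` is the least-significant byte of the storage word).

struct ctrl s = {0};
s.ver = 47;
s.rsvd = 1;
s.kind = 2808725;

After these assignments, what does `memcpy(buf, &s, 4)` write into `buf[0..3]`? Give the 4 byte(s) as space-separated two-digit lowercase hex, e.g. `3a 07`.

2f 2b b7 55

[0+:8] ver=47 & 0xff = 0x2f; word=0x0000002f
[8+:1] rsvd=1 & 0x1 = 0x1; word=0x0000012f
[9+:23] kind=2808725 & 0x7fffff = 0x2adb95; word=0x55b72b2f
word = 0x55b72b2f → little-endian bytes:
  [0]=0x2f  [1]=0x2b  [2]=0xb7  [3]=0x55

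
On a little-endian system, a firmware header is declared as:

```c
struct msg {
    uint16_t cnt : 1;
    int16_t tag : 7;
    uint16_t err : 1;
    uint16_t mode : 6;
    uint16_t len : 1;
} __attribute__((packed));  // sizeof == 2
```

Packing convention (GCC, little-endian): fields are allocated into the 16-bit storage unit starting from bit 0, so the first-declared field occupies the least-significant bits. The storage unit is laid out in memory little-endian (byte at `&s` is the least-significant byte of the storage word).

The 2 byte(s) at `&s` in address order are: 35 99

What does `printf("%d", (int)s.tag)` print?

26

[0]=0x35 [1]=0x99 (little-endian) → word 0x9935
cnt [0+:1] = (word>>0) & 0x1 = 1
tag [1+:7] = (word>>1) & 0x7f = 26  ←
err [8+:1] = (word>>8) & 0x1 = 1
mode [9+:6] = (word>>9) & 0x3f = 12
len [15+:1] = (word>>15) & 0x1 = 1
tag signed 7b, MSB=0: value = 26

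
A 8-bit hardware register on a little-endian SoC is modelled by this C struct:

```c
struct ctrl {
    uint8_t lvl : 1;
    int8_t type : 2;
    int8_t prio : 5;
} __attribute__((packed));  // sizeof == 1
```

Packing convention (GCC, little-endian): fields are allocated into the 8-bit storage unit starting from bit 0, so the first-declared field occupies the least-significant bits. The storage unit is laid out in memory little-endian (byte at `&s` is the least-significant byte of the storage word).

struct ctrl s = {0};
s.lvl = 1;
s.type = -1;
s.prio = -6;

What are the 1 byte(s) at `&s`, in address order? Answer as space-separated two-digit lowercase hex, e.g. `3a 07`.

lvl:1 = 1 → 0x1 << 0 → word 0x01
type:2 = -1 → 0x3 << 1 → word 0x07
prio:5 = -6 → 0x1a << 3 → word 0xd7
word = 0xd7 → little-endian bytes:
  [0]=0xd7

d7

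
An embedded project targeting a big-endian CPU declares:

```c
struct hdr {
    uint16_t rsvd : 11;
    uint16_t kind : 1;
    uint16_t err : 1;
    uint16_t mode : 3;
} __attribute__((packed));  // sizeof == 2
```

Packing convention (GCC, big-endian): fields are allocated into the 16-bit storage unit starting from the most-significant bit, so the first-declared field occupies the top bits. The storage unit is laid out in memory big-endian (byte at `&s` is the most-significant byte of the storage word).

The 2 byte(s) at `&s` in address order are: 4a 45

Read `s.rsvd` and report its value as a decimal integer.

594

[0]=0x4a [1]=0x45 (big-endian) → word 0x4a45
rsvd [5+:11] = (word>>5) & 0x7ff = 594  ←
kind [4+:1] = (word>>4) & 0x1 = 0
err [3+:1] = (word>>3) & 0x1 = 0
mode [0+:3] = (word>>0) & 0x7 = 5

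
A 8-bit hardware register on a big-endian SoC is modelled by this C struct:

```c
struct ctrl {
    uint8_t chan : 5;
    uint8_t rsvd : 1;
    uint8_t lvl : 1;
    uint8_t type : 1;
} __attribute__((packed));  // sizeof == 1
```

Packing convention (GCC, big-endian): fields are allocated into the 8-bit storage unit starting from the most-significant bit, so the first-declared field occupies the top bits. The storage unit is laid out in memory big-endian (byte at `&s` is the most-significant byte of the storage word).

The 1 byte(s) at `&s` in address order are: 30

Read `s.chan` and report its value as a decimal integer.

6

[0]=0x30 (big-endian) → word 0x30
chan:5 @ bit 3 → (0x30>>3)&0x1f = 0x6  ←
rsvd:1 @ bit 2 → (0x30>>2)&0x1 = 0x0
lvl:1 @ bit 1 → (0x30>>1)&0x1 = 0x0
type:1 @ bit 0 → (0x30>>0)&0x1 = 0x0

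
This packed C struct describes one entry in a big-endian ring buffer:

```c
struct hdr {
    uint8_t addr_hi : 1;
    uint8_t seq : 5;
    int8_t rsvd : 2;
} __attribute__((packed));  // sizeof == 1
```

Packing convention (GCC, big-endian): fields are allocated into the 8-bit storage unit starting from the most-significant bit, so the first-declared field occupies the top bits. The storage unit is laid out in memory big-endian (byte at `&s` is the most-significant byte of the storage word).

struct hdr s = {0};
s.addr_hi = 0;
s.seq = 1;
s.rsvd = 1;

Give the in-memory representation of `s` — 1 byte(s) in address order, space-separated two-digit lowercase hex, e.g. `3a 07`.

05

addr_hi:1 = 0 → 0x0 << 7 → word 0x00
seq:5 = 1 → 0x1 << 2 → word 0x04
rsvd:2 = 1 → 0x1 << 0 → word 0x05
word = 0x05 → big-endian bytes:
  [0]=0x05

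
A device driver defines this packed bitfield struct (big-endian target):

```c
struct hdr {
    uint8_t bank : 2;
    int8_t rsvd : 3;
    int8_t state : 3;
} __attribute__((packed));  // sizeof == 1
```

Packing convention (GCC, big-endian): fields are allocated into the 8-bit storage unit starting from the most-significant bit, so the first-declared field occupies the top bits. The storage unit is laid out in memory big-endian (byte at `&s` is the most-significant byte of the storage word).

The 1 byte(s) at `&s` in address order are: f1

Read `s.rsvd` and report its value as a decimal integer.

-2

[0]=0xf1 (big-endian) → word 0xf1
bank [6+:2] = (word>>6) & 0x3 = 3
rsvd [3+:3] = (word>>3) & 0x7 = 6  ←
state [0+:3] = (word>>0) & 0x7 = 1
rsvd signed 3b, MSB=1: 6 - 8 = -2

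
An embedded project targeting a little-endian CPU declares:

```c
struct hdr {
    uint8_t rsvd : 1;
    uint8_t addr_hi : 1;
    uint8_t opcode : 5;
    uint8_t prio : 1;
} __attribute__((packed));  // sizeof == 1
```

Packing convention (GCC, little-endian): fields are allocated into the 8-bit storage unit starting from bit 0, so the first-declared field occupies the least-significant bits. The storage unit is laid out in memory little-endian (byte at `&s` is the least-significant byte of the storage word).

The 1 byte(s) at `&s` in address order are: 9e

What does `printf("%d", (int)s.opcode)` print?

[0]=0x9e (little-endian) → word 0x9e
rsvd [0+:1] = (word>>0) & 0x1 = 0
addr_hi [1+:1] = (word>>1) & 0x1 = 1
opcode [2+:5] = (word>>2) & 0x1f = 7  ←
prio [7+:1] = (word>>7) & 0x1 = 1

7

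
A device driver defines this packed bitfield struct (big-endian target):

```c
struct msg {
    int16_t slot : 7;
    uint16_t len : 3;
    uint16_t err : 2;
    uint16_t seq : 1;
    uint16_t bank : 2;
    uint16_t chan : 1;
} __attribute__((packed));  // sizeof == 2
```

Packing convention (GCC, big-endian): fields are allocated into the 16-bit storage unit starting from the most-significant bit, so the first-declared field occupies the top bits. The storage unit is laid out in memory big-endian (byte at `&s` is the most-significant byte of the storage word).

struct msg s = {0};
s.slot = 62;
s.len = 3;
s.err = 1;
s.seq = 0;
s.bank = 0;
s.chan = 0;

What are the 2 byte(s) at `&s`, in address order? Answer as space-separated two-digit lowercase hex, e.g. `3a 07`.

[9+:7] slot=62 & 0x7f = 0x3e; word=0x7c00
[6+:3] len=3 & 0x7 = 0x3; word=0x7cc0
[4+:2] err=1 & 0x3 = 0x1; word=0x7cd0
[3+:1] seq=0 & 0x1 = 0x0; word=0x7cd0
[1+:2] bank=0 & 0x3 = 0x0; word=0x7cd0
[0+:1] chan=0 & 0x1 = 0x0; word=0x7cd0
word = 0x7cd0 → big-endian bytes:
  [0]=0x7c  [1]=0xd0

7c d0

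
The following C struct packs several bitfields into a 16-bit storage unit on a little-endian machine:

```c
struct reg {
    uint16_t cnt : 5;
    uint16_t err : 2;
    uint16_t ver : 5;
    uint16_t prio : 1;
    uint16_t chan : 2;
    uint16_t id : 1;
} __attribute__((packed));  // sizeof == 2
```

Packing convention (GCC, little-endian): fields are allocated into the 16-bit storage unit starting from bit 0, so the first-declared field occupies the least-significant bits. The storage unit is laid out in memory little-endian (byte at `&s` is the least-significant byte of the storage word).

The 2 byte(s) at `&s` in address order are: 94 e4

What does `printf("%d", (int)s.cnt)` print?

[0]=0x94 [1]=0xe4 (little-endian) → word 0xe494
cnt:5 @ bit 0 → (0xe494>>0)&0x1f = 0x14  ←
err:2 @ bit 5 → (0xe494>>5)&0x3 = 0x0
ver:5 @ bit 7 → (0xe494>>7)&0x1f = 0x9
prio:1 @ bit 12 → (0xe494>>12)&0x1 = 0x0
chan:2 @ bit 13 → (0xe494>>13)&0x3 = 0x3
id:1 @ bit 15 → (0xe494>>15)&0x1 = 0x1

20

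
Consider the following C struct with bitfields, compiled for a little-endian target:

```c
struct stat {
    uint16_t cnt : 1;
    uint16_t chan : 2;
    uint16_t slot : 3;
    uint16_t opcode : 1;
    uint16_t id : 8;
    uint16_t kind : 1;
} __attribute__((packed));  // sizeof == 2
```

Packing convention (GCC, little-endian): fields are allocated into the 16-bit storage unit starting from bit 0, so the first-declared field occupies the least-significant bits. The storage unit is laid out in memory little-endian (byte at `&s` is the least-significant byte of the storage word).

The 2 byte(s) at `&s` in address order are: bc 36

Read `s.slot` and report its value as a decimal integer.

7

[0]=0xbc [1]=0x36 (little-endian) → word 0x36bc
cnt:1 @ bit 0 → (0x36bc>>0)&0x1 = 0x0
chan:2 @ bit 1 → (0x36bc>>1)&0x3 = 0x2
slot:3 @ bit 3 → (0x36bc>>3)&0x7 = 0x7  ←
opcode:1 @ bit 6 → (0x36bc>>6)&0x1 = 0x0
id:8 @ bit 7 → (0x36bc>>7)&0xff = 0x6d
kind:1 @ bit 15 → (0x36bc>>15)&0x1 = 0x0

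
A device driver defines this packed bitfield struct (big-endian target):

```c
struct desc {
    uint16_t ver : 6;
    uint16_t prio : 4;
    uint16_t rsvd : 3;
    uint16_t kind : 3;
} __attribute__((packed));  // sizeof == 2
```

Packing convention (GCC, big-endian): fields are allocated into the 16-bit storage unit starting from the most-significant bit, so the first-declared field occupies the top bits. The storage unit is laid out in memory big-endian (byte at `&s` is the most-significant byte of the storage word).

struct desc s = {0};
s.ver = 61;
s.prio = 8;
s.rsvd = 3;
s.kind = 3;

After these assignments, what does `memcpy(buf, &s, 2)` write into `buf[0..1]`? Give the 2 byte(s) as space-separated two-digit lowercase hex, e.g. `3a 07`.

ver:6 = 61 → 0x3d << 10 → word 0xf400
prio:4 = 8 → 0x8 << 6 → word 0xf600
rsvd:3 = 3 → 0x3 << 3 → word 0xf618
kind:3 = 3 → 0x3 << 0 → word 0xf61b
word = 0xf61b → big-endian bytes:
  [0]=0xf6  [1]=0x1b

f6 1b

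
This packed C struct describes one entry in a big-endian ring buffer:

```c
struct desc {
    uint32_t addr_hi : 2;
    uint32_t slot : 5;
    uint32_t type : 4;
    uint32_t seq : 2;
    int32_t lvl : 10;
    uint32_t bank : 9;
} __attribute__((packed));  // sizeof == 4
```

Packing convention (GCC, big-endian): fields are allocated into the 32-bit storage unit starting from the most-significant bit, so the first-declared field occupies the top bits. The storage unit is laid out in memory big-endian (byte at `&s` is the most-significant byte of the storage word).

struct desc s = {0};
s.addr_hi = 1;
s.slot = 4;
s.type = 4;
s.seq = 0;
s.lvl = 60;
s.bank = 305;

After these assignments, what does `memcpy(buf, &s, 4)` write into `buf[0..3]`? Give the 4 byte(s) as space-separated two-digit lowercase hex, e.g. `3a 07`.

addr_hi (2b) val=1 bits=0x1 at bit 30: 0x40000000
slot (5b) val=4 bits=0x4 at bit 25: 0x48000000
type (4b) val=4 bits=0x4 at bit 21: 0x48800000
seq (2b) val=0 bits=0x0 at bit 19: 0x48800000
lvl (10b) val=60 bits=0x3c at bit 9: 0x48807800
bank (9b) val=305 bits=0x131 at bit 0: 0x48807931
word = 0x48807931 → big-endian bytes:
  [0]=0x48  [1]=0x80  [2]=0x79  [3]=0x31

48 80 79 31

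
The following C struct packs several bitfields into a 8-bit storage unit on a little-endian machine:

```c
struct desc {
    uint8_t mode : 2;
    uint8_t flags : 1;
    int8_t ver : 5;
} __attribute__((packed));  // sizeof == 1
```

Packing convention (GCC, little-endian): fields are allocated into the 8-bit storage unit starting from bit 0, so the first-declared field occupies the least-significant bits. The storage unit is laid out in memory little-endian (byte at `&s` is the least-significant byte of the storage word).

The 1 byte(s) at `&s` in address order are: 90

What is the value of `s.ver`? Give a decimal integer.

[0]=0x90 (little-endian) → word 0x90
mode:2 @ bit 0 → (0x90>>0)&0x3 = 0x0
flags:1 @ bit 2 → (0x90>>2)&0x1 = 0x0
ver:5 @ bit 3 → (0x90>>3)&0x1f = 0x12  ←
ver signed 5b, MSB=1: 18 - 32 = -14

-14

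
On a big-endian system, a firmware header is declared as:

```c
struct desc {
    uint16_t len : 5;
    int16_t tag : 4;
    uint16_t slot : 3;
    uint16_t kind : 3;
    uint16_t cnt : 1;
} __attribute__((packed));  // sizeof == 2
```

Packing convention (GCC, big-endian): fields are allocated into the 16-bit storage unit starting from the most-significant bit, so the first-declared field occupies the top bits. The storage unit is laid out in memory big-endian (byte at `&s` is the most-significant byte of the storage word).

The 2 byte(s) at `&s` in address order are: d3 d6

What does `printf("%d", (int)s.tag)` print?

7

[0]=0xd3 [1]=0xd6 (big-endian) → word 0xd3d6
len [11+:5] = (word>>11) & 0x1f = 26
tag [7+:4] = (word>>7) & 0xf = 7  ←
slot [4+:3] = (word>>4) & 0x7 = 5
kind [1+:3] = (word>>1) & 0x7 = 3
cnt [0+:1] = (word>>0) & 0x1 = 0
tag signed 4b, MSB=0: value = 7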